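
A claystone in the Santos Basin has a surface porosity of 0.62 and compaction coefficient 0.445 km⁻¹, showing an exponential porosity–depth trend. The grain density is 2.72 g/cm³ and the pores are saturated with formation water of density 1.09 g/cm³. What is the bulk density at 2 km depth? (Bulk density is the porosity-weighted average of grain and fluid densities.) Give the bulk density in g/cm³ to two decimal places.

Porosity at depth: φ = 0.62·exp(−0.445×2) = 0.62×0.4107 = 0.2546
Bulk density: ρ_b = (1−φ)ρ_g + φ·ρ_f = 0.7454×2.72 + 0.2546×1.09
       = 2.027 + 0.278 = 2.305 g/cm³

2.30 g/cm³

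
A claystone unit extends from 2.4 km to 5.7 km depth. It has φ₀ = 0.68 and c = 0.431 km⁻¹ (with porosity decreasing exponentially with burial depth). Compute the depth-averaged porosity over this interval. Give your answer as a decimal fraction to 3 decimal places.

⟨φ⟩ = (1/(Z₂−Z₁)) ∫ φ₀ e^(−cZ) dZ = φ₀·(e^(−c·Z₁) − e^(−c·Z₂)) / (c·(Z₂−Z₁))
e^(−0.431×2.4) = 0.3554; e^(−0.431×5.7) = 0.0857
⟨φ⟩ = 0.68 × (0.3554 − 0.0857) / (0.431 × 3.3) = 0.68 × 0.1896 = 0.1290

0.129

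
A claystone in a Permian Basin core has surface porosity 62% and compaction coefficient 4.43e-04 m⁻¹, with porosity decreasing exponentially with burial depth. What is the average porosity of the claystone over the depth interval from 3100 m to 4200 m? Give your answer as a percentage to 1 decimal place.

12.4%

Working in km (1 km = 1000 m; c in km⁻¹ = c in m⁻¹ × 1000):
⟨φ⟩ = (1/(d₂−d₁)) ∫ φ₀ e^(−cd) dd = φ₀·(e^(−c·d₁) − e^(−c·d₂)) / (c·(d₂−d₁))
e^(−0.443×3.1) = 0.2533; e^(−0.443×4.2) = 0.1556
⟨φ⟩ = 0.62 × (0.2533 − 0.1556) / (0.443 × 1.1) = 0.62 × 0.2005 = 0.1243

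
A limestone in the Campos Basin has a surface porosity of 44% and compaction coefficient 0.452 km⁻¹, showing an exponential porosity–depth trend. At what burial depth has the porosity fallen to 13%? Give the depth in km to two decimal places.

Invert Athy's law: z = ln(n₀/n) / β
z = ln(0.44/0.13) / 0.452 = ln(3.385) / 0.452 = 1.2192 / 0.452 = 2.697 km

2.70 km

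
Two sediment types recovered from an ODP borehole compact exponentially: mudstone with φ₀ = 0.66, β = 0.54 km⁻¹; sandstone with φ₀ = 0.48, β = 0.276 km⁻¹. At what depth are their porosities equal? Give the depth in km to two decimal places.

Set φ₀ₐ e^(−βₐZ) = φ₀ᵦ e^(−βᵦZ) ⇒ ln(φ₀ₐ/φ₀ᵦ) = (βₐ − βᵦ)·Z
Z = ln(0.66/0.48) / (0.54 − 0.276) = 0.3185 / 0.264 = 1.206 km

1.21 km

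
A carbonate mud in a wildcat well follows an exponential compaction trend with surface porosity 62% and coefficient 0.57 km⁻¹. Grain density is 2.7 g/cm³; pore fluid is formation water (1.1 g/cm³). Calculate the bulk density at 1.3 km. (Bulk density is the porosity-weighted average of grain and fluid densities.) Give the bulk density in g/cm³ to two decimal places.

Porosity at depth: n = 0.62·exp(−0.57×1.3) = 0.62×0.4766 = 0.2955
Bulk density: ρ_b = (1−n)ρ_g + n·ρ_f = 0.7045×2.7 + 0.2955×1.1
       = 1.902 + 0.325 = 2.227 g/cm³

2.23 g/cm³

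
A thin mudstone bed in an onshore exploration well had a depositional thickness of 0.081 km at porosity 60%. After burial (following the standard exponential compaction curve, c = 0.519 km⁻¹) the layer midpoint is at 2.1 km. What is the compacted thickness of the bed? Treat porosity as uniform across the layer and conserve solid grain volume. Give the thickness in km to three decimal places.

0.041 km

Porosity at 2.1 km: phi = 0.6·exp(−0.519×2.1) = 0.2018
Solid-volume conservation: h(1−phi) = h₀(1−phi₀) ⇒ h = h₀·(1−phi₀)/(1−phi)
h = 0.081 × (1 − 0.6)/(1 − 0.2018) = 0.081 × 0.5011 = 0.0406 km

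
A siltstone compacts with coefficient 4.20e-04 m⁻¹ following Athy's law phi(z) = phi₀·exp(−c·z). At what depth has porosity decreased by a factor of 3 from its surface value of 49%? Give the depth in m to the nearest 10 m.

Working in km (1 km = 1000 m; c in km⁻¹ = c in m⁻¹ × 1000):
phi/phi₀ = 1/3 ⇒ exp(−c·z) = 1/3 ⇒ z = ln(3) / c
z = 1.0986 / 0.42 = 2.616 km

2620 m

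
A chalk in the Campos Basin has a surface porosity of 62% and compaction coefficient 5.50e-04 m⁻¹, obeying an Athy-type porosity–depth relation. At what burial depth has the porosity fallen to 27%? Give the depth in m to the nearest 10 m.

Working in km (1 km = 1000 m; c in km⁻¹ = c in m⁻¹ × 1000):
Invert Athy's law: d = ln(n₀/n) / c
d = ln(0.62/0.27) / 0.55 = ln(2.296) / 0.55 = 0.8313 / 0.55 = 1.511 km

1510 m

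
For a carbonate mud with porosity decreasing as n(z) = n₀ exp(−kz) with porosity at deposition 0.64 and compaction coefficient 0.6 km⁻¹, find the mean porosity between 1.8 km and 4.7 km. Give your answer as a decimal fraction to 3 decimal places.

0.103

⟨n⟩ = (1/(z₂−z₁)) ∫ n₀ e^(−kz) dz = n₀·(e^(−k·z₁) − e^(−k·z₂)) / (k·(z₂−z₁))
e^(−0.6×1.8) = 0.3396; e^(−0.6×4.7) = 0.0596
⟨n⟩ = 0.64 × (0.3396 − 0.0596) / (0.6 × 2.9) = 0.64 × 0.1609 = 0.1030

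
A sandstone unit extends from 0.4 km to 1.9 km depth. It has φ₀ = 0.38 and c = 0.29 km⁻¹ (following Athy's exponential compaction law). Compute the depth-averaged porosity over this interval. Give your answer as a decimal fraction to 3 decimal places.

0.274

⟨φ⟩ = (1/(Z₂−Z₁)) ∫ φ₀ e^(−cZ) dZ = φ₀·(e^(−c·Z₁) − e^(−c·Z₂)) / (c·(Z₂−Z₁))
e^(−0.29×0.4) = 0.8905; e^(−0.29×1.9) = 0.5764
⟨φ⟩ = 0.38 × (0.8905 − 0.5764) / (0.29 × 1.5) = 0.38 × 0.7221 = 0.2744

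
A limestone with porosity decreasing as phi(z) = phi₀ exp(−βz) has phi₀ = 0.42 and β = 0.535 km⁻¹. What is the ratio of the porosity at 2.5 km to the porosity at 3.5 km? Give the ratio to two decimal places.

1.71

phi(z₁)/phi(z₂) = e^(−β·z₁)/e^(−β·z₂) = e^{β(z₂−z₁)}
= exp(0.535 × 1) = exp(0.535) = 1.7074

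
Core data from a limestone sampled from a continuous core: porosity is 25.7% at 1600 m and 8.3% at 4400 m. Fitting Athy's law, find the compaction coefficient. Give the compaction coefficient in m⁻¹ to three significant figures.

0.000404 m⁻¹

Working in km (1 km = 1000 m; c in km⁻¹ = c in m⁻¹ × 1000):
Athy: n(z) = n₀ e^(−cz) ⇒ n₁/n₂ = e^{c(z₂−z₁)} ⇒ c = ln(n₁/n₂)/(z₂−z₁)
c = ln(0.257/0.083) / (4.4 − 1.6) = ln(3.096) / 2.8 = 1.1302 / 2.8 = 0.4037 km⁻¹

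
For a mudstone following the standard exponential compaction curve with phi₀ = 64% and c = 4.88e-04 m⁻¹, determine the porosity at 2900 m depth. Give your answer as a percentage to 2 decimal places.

15.54%

Working in km (1 km = 1000 m; c in km⁻¹ = c in m⁻¹ × 1000):
phi = phi₀·exp(−c·d) = 0.64 × exp(−0.488 × 2.9) = 0.64 × exp(−1.415)
  = 0.64 × 0.2429 = 0.1554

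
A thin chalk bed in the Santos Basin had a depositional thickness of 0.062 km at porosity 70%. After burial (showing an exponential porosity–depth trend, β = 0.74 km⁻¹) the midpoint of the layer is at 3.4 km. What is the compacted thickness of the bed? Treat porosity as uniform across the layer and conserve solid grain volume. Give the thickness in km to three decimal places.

0.020 km

Porosity at 3.4 km: n = 0.7·exp(−0.74×3.4) = 0.0565
Solid-volume conservation: h(1−n) = h₀(1−n₀) ⇒ h = h₀·(1−n₀)/(1−n)
h = 0.062 × (1 − 0.7)/(1 − 0.0565) = 0.062 × 0.3180 = 0.0197 km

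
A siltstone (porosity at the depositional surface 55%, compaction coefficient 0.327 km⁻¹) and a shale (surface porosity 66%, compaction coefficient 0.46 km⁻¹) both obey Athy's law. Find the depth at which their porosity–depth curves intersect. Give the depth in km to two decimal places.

Set n₀ₐ e^(−kₐZ) = n₀ᵦ e^(−kᵦZ) ⇒ ln(n₀ₐ/n₀ᵦ) = (kₐ − kᵦ)·Z
Z = ln(0.55/0.66) / (0.327 − 0.46) = -0.1823 / -0.133 = 1.371 km

1.37 km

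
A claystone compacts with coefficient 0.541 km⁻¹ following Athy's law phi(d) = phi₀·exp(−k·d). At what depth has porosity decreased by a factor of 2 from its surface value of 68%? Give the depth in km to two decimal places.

1.28 km

phi/phi₀ = 1/2 ⇒ exp(−k·d) = 1/2 ⇒ d = ln(2) / k
d = 0.6931 / 0.541 = 1.281 km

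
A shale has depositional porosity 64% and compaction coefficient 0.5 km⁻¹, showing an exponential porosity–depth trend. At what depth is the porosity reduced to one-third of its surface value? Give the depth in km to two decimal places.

2.20 km

φ/φ₀ = 1/3 ⇒ exp(−k·Z) = 1/3 ⇒ Z = ln(3) / k
Z = 1.0986 / 0.5 = 2.197 km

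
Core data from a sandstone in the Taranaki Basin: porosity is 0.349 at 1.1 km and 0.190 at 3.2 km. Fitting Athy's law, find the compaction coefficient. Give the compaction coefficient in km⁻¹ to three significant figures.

Athy: n(d) = n₀ e^(−kd) ⇒ n₁/n₂ = e^{k(d₂−d₁)} ⇒ k = ln(n₁/n₂)/(d₂−d₁)
k = ln(0.349/0.19) / (3.2 − 1.1) = ln(1.837) / 2.1 = 0.6080 / 2.1 = 0.2895 km⁻¹

0.290 km⁻¹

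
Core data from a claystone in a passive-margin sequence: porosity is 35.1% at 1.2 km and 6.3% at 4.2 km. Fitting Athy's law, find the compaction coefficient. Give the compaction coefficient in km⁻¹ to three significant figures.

0.573 km⁻¹

Athy: n(d) = n₀ e^(−βd) ⇒ n₁/n₂ = e^{β(d₂−d₁)} ⇒ β = ln(n₁/n₂)/(d₂−d₁)
β = ln(0.351/0.063) / (4.2 − 1.2) = ln(5.571) / 3 = 1.7177 / 3 = 0.5726 km⁻¹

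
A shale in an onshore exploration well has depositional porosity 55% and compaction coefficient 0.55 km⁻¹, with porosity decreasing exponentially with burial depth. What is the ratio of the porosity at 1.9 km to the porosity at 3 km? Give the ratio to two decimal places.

n(d₁)/n(d₂) = e^(−β·d₁)/e^(−β·d₂) = e^{β(d₂−d₁)}
= exp(0.55 × 1.1) = exp(0.605) = 1.8313

1.83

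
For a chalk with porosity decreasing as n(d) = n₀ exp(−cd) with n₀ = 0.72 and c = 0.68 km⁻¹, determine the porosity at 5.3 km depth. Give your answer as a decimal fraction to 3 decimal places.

n = n₀·exp(−c·d) = 0.72 × exp(−0.68 × 5.3) = 0.72 × exp(−3.604)
  = 0.72 × 0.0272 = 0.0196

0.020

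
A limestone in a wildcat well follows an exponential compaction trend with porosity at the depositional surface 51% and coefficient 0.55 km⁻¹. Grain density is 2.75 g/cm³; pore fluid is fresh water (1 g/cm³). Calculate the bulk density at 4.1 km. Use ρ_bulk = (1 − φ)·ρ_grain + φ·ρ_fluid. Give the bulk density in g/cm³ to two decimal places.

2.66 g/cm³

Porosity at depth: phi = 0.51·exp(−0.55×4.1) = 0.51×0.1049 = 0.0535
Bulk density: ρ_b = (1−phi)ρ_g + phi·ρ_f = 0.9465×2.75 + 0.0535×1
       = 2.603 + 0.053 = 2.656 g/cm³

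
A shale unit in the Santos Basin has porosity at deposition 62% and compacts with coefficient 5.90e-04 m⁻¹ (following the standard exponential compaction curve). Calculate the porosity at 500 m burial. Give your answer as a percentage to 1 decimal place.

46.2%

Working in km (1 km = 1000 m; β in km⁻¹ = β in m⁻¹ × 1000):
φ = φ₀·exp(−β·Z) = 0.62 × exp(−0.59 × 0.5) = 0.62 × exp(−0.295)
  = 0.62 × 0.7445 = 0.4616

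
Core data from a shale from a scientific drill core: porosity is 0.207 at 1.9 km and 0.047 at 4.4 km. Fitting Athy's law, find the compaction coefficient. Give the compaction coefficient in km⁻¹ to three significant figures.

0.593 km⁻¹

Athy: φ(d) = φ₀ e^(−kd) ⇒ φ₁/φ₂ = e^{k(d₂−d₁)} ⇒ k = ln(φ₁/φ₂)/(d₂−d₁)
k = ln(0.207/0.047) / (4.4 − 1.9) = ln(4.404) / 2.5 = 1.4826 / 2.5 = 0.593 km⁻¹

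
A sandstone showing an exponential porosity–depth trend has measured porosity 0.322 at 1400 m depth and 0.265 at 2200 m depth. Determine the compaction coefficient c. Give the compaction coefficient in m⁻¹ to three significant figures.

Working in km (1 km = 1000 m; c in km⁻¹ = c in m⁻¹ × 1000):
Athy: φ(d) = φ₀ e^(−cd) ⇒ φ₁/φ₂ = e^{c(d₂−d₁)} ⇒ c = ln(φ₁/φ₂)/(d₂−d₁)
c = ln(0.322/0.265) / (2.2 − 1.4) = ln(1.215) / 0.8 = 0.1948 / 0.8 = 0.2435 km⁻¹

0.000244 m⁻¹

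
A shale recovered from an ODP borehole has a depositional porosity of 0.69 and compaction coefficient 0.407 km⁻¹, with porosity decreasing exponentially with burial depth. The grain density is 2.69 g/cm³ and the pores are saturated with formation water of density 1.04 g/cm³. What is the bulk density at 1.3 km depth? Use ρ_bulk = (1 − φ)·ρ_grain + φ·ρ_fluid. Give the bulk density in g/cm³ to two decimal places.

Porosity at depth: n = 0.69·exp(−0.407×1.3) = 0.69×0.5891 = 0.4065
Bulk density: ρ_b = (1−n)ρ_g + n·ρ_f = 0.5935×2.69 + 0.4065×1.04
       = 1.597 + 0.423 = 2.019 g/cm³

2.02 g/cm³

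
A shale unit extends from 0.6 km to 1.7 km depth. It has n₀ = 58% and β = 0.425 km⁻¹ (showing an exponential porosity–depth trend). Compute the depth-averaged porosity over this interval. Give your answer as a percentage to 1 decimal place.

35.9%

⟨n⟩ = (1/(d₂−d₁)) ∫ n₀ e^(−βd) dd = n₀·(e^(−β·d₁) − e^(−β·d₂)) / (β·(d₂−d₁))
e^(−0.425×0.6) = 0.7749; e^(−0.425×1.7) = 0.4855
⟨n⟩ = 0.58 × (0.7749 − 0.4855) / (0.425 × 1.1) = 0.58 × 0.6190 = 0.3590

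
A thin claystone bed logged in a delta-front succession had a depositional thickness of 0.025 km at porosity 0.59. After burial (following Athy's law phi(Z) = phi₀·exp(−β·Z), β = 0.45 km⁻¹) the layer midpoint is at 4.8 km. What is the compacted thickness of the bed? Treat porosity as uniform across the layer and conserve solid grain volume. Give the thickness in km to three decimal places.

0.011 km

Porosity at 4.8 km: phi = 0.59·exp(−0.45×4.8) = 0.0680
Solid-volume conservation: h(1−phi) = h₀(1−phi₀) ⇒ h = h₀·(1−phi₀)/(1−phi)
h = 0.025 × (1 − 0.59)/(1 − 0.0680) = 0.025 × 0.4399 = 0.0110 km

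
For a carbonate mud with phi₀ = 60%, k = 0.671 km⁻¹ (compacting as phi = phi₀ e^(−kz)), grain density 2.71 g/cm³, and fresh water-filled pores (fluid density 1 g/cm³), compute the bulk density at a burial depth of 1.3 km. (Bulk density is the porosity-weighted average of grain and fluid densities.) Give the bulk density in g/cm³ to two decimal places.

Porosity at depth: phi = 0.6·exp(−0.671×1.3) = 0.6×0.4180 = 0.2508
Bulk density: ρ_b = (1−phi)ρ_g + phi·ρ_f = 0.7492×2.71 + 0.2508×1
       = 2.030 + 0.251 = 2.281 g/cm³

2.28 g/cm³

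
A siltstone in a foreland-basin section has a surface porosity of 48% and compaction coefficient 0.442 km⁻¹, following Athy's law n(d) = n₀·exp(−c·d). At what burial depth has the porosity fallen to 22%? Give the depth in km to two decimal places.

1.77 km

Invert Athy's law: d = ln(n₀/n) / c
d = ln(0.48/0.22) / 0.442 = ln(2.182) / 0.442 = 0.7802 / 0.442 = 1.765 km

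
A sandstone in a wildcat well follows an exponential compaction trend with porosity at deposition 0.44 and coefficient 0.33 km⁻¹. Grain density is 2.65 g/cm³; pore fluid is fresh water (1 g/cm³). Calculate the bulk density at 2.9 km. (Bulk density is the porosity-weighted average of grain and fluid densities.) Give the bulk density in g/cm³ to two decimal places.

2.37 g/cm³

Porosity at depth: φ = 0.44·exp(−0.33×2.9) = 0.44×0.3840 = 0.1690
Bulk density: ρ_b = (1−φ)ρ_g + φ·ρ_f = 0.8310×2.65 + 0.1690×1
       = 2.202 + 0.169 = 2.371 g/cm³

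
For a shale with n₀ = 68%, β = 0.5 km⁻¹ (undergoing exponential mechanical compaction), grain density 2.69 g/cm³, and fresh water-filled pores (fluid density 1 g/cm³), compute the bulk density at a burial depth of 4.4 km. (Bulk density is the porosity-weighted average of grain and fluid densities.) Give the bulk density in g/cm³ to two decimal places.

2.56 g/cm³

Porosity at depth: n = 0.68·exp(−0.5×4.4) = 0.68×0.1108 = 0.0753
Bulk density: ρ_b = (1−n)ρ_g + n·ρ_f = 0.9247×2.69 + 0.0753×1
       = 2.487 + 0.075 = 2.563 g/cm³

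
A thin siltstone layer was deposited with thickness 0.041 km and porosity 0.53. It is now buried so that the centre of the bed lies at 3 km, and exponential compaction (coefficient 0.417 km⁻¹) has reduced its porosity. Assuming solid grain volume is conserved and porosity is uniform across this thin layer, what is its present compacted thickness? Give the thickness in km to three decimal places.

Porosity at 3 km: n = 0.53·exp(−0.417×3) = 0.1517
Solid-volume conservation: h(1−n) = h₀(1−n₀) ⇒ h = h₀·(1−n₀)/(1−n)
h = 0.041 × (1 − 0.53)/(1 − 0.1517) = 0.041 × 0.5540 = 0.0227 km

0.023 km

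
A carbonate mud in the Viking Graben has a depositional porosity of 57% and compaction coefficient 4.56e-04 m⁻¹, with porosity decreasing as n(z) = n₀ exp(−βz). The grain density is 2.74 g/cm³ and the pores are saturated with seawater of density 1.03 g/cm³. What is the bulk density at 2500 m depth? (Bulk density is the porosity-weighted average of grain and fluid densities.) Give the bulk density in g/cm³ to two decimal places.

Working in km (1 km = 1000 m; β in km⁻¹ = β in m⁻¹ × 1000):
Porosity at depth: n = 0.57·exp(−0.456×2.5) = 0.57×0.3198 = 0.1823
Bulk density: ρ_b = (1−n)ρ_g + n·ρ_f = 0.8177×2.74 + 0.1823×1.03
       = 2.241 + 0.188 = 2.428 g/cm³

2.43 g/cm³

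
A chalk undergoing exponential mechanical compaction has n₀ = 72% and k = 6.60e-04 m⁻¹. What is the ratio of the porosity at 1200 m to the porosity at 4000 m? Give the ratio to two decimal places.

Working in km (1 km = 1000 m; k in km⁻¹ = k in m⁻¹ × 1000):
n(d₁)/n(d₂) = e^(−k·d₁)/e^(−k·d₂) = e^{k(d₂−d₁)}
= exp(0.66 × 2.8) = exp(1.848) = 6.3471

6.35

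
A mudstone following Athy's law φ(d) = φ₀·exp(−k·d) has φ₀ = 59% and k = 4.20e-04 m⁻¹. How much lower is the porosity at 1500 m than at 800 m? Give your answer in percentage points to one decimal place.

10.7 percentage points

Working in km (1 km = 1000 m; k in km⁻¹ = k in m⁻¹ × 1000):
φ(0.8) = 0.59·e^(−0.42×0.8) = 0.4216
φ(1.5) = 0.59·e^(−0.42×1.5) = 0.3142
Δφ = 0.4216 − 0.3142 = 0.1074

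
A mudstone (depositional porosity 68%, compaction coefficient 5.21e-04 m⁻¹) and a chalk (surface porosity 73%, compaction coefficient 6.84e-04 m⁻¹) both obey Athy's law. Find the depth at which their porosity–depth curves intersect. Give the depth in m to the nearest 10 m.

440 m

Working in km (1 km = 1000 m; c in km⁻¹ = c in m⁻¹ × 1000):
Set phi₀ₐ e^(−cₐZ) = phi₀ᵦ e^(−cᵦZ) ⇒ ln(phi₀ₐ/phi₀ᵦ) = (cₐ − cᵦ)·Z
Z = ln(0.68/0.73) / (0.521 − 0.684) = -0.0710 / -0.163 = 0.435 km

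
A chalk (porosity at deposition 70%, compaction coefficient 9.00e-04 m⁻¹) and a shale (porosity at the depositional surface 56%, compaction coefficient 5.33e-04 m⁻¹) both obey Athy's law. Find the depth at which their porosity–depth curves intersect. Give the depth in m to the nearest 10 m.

610 m

Working in km (1 km = 1000 m; k in km⁻¹ = k in m⁻¹ × 1000):
Set n₀ₐ e^(−kₐd) = n₀ᵦ e^(−kᵦd) ⇒ ln(n₀ₐ/n₀ᵦ) = (kₐ − kᵦ)·d
d = ln(0.7/0.56) / (0.9 − 0.533) = 0.2231 / 0.367 = 0.608 km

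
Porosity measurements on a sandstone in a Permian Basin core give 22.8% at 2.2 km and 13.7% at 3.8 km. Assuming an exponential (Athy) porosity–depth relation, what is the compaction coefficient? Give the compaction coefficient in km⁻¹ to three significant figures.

Athy: phi(d) = phi₀ e^(−cd) ⇒ phi₁/phi₂ = e^{c(d₂−d₁)} ⇒ c = ln(phi₁/phi₂)/(d₂−d₁)
c = ln(0.228/0.137) / (3.8 − 2.2) = ln(1.664) / 1.6 = 0.5094 / 1.6 = 0.3184 km⁻¹

0.318 km⁻¹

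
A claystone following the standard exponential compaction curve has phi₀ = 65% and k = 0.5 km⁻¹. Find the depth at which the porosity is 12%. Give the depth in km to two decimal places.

3.38 km

Invert Athy's law: Z = ln(phi₀/phi) / k
Z = ln(0.65/0.12) / 0.5 = ln(5.417) / 0.5 = 1.6895 / 0.5 = 3.379 km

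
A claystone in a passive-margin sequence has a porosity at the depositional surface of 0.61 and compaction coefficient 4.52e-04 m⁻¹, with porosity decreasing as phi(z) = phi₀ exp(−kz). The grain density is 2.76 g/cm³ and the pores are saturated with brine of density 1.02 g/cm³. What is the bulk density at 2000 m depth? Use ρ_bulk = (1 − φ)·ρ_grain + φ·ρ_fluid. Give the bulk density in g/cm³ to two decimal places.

Working in km (1 km = 1000 m; k in km⁻¹ = k in m⁻¹ × 1000):
Porosity at depth: phi = 0.61·exp(−0.452×2) = 0.61×0.4049 = 0.2470
Bulk density: ρ_b = (1−phi)ρ_g + phi·ρ_f = 0.7530×2.76 + 0.2470×1.02
       = 2.078 + 0.252 = 2.330 g/cm³

2.33 g/cm³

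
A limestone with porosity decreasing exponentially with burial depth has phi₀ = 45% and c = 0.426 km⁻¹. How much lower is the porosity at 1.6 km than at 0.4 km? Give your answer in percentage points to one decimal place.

phi(0.4) = 0.45·e^(−0.426×0.4) = 0.3795
phi(1.6) = 0.45·e^(−0.426×1.6) = 0.2276
Δphi = 0.3795 − 0.2276 = 0.1519

15.2 percentage points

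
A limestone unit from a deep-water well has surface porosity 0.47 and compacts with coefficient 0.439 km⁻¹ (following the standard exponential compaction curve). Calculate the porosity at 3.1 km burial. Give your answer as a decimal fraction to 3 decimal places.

0.121

phi = phi₀·exp(−β·z) = 0.47 × exp(−0.439 × 3.1) = 0.47 × exp(−1.361)
  = 0.47 × 0.2564 = 0.1205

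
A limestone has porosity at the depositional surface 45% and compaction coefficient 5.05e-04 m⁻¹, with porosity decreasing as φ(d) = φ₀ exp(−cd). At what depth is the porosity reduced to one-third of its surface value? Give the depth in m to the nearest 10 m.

Working in km (1 km = 1000 m; c in km⁻¹ = c in m⁻¹ × 1000):
φ/φ₀ = 1/3 ⇒ exp(−c·d) = 1/3 ⇒ d = ln(3) / c
d = 1.0986 / 0.505 = 2.175 km

2180 m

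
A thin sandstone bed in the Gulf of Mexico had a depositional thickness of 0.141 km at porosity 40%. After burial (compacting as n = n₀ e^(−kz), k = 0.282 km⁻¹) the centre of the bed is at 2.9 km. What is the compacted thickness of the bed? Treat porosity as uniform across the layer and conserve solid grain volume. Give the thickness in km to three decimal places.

0.103 km

Porosity at 2.9 km: n = 0.4·exp(−0.282×2.9) = 0.1766
Solid-volume conservation: h(1−n) = h₀(1−n₀) ⇒ h = h₀·(1−n₀)/(1−n)
h = 0.141 × (1 − 0.4)/(1 − 0.1766) = 0.141 × 0.7287 = 0.1027 km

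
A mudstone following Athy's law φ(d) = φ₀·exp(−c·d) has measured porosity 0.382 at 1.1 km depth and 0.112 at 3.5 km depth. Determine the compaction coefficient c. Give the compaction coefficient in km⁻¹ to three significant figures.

0.511 km⁻¹

Athy: φ(d) = φ₀ e^(−cd) ⇒ φ₁/φ₂ = e^{c(d₂−d₁)} ⇒ c = ln(φ₁/φ₂)/(d₂−d₁)
c = ln(0.382/0.112) / (3.5 − 1.1) = ln(3.411) / 2.4 = 1.2269 / 2.4 = 0.5112 km⁻¹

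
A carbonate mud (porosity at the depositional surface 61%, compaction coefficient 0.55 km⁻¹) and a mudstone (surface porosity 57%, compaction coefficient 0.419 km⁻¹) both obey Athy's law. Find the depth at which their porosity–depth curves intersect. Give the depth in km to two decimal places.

0.52 km

Set φ₀ₐ e^(−cₐd) = φ₀ᵦ e^(−cᵦd) ⇒ ln(φ₀ₐ/φ₀ᵦ) = (cₐ − cᵦ)·d
d = ln(0.61/0.57) / (0.55 − 0.419) = 0.0678 / 0.131 = 0.518 km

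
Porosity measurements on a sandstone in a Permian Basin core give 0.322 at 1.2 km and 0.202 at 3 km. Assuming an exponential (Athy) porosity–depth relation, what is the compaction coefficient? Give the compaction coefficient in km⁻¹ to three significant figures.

Athy: n(z) = n₀ e^(−βz) ⇒ n₁/n₂ = e^{β(z₂−z₁)} ⇒ β = ln(n₁/n₂)/(z₂−z₁)
β = ln(0.322/0.202) / (3 − 1.2) = ln(1.594) / 1.8 = 0.4663 / 1.8 = 0.259 km⁻¹

0.259 km⁻¹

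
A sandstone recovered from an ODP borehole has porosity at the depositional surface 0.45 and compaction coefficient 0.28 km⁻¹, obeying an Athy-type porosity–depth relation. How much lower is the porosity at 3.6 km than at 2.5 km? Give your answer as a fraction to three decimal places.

phi(2.5) = 0.45·e^(−0.28×2.5) = 0.2235
phi(3.6) = 0.45·e^(−0.28×3.6) = 0.1642
Δphi = 0.2235 − 0.1642 = 0.0592

0.059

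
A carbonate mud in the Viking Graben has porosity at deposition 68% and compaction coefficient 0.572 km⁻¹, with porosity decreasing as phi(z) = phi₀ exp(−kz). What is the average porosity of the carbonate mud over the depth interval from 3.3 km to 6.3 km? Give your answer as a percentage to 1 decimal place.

4.9%

⟨phi⟩ = (1/(z₂−z₁)) ∫ phi₀ e^(−kz) dz = phi₀·(e^(−k·z₁) − e^(−k·z₂)) / (k·(z₂−z₁))
e^(−0.572×3.3) = 0.1514; e^(−0.572×6.3) = 0.0272
⟨phi⟩ = 0.68 × (0.1514 − 0.0272) / (0.572 × 3) = 0.68 × 0.0724 = 0.0492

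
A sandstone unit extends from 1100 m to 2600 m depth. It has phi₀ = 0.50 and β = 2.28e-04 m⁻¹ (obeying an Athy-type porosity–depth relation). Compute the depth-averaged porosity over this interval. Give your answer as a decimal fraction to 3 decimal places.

0.330

Working in km (1 km = 1000 m; β in km⁻¹ = β in m⁻¹ × 1000):
⟨phi⟩ = (1/(z₂−z₁)) ∫ phi₀ e^(−βz) dz = phi₀·(e^(−β·z₁) − e^(−β·z₂)) / (β·(z₂−z₁))
e^(−0.228×1.1) = 0.7782; e^(−0.228×2.6) = 0.5528
⟨phi⟩ = 0.5 × (0.7782 − 0.5528) / (0.228 × 1.5) = 0.5 × 0.6591 = 0.3295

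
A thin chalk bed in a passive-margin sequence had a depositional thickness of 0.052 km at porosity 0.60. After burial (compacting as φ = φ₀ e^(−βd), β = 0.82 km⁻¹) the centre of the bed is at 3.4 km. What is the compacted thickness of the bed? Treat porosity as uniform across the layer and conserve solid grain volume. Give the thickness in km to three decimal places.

0.022 km

Porosity at 3.4 km: φ = 0.6·exp(−0.82×3.4) = 0.0369
Solid-volume conservation: h(1−φ) = h₀(1−φ₀) ⇒ h = h₀·(1−φ₀)/(1−φ)
h = 0.052 × (1 − 0.6)/(1 − 0.0369) = 0.052 × 0.4153 = 0.0216 km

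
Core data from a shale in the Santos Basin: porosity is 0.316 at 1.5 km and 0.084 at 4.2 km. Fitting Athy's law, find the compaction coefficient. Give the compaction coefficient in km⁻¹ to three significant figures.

Athy: phi(Z) = phi₀ e^(−cZ) ⇒ phi₁/phi₂ = e^{c(Z₂−Z₁)} ⇒ c = ln(phi₁/phi₂)/(Z₂−Z₁)
c = ln(0.316/0.084) / (4.2 − 1.5) = ln(3.762) / 2.7 = 1.3249 / 2.7 = 0.4907 km⁻¹

0.491 km⁻¹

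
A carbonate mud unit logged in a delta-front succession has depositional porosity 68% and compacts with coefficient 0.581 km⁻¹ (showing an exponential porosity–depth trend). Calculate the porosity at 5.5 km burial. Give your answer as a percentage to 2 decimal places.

n = n₀·exp(−β·z) = 0.68 × exp(−0.581 × 5.5) = 0.68 × exp(−3.196)
  = 0.68 × 0.0409 = 0.0278

2.78%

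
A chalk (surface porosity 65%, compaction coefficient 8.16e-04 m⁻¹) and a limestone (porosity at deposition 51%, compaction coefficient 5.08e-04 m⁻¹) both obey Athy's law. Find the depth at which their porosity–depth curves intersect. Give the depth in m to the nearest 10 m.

Working in km (1 km = 1000 m; k in km⁻¹ = k in m⁻¹ × 1000):
Set phi₀ₐ e^(−kₐz) = phi₀ᵦ e^(−kᵦz) ⇒ ln(phi₀ₐ/phi₀ᵦ) = (kₐ − kᵦ)·z
z = ln(0.65/0.51) / (0.816 − 0.508) = 0.2426 / 0.308 = 0.788 km

790 m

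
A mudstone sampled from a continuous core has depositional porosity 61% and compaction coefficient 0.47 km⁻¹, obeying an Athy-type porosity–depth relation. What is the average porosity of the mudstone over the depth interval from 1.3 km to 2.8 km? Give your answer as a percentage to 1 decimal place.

⟨φ⟩ = (1/(z₂−z₁)) ∫ φ₀ e^(−kz) dz = φ₀·(e^(−k·z₁) − e^(−k·z₂)) / (k·(z₂−z₁))
e^(−0.47×1.3) = 0.5428; e^(−0.47×2.8) = 0.2682
⟨φ⟩ = 0.61 × (0.5428 − 0.2682) / (0.47 × 1.5) = 0.61 × 0.3895 = 0.2376

23.8%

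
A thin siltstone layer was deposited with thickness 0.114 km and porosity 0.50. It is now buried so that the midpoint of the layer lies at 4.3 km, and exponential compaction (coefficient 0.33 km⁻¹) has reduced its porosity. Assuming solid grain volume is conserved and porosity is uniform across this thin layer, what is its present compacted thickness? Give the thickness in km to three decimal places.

0.065 km

Porosity at 4.3 km: φ = 0.5·exp(−0.33×4.3) = 0.1210
Solid-volume conservation: h(1−φ) = h₀(1−φ₀) ⇒ h = h₀·(1−φ₀)/(1−φ)
h = 0.114 × (1 − 0.5)/(1 − 0.1210) = 0.114 × 0.5688 = 0.0648 km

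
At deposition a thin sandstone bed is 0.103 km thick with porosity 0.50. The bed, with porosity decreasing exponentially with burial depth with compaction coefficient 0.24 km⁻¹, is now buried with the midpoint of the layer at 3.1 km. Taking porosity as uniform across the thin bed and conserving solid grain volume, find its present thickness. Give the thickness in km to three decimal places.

Porosity at 3.1 km: n = 0.5·exp(−0.24×3.1) = 0.2376
Solid-volume conservation: h(1−n) = h₀(1−n₀) ⇒ h = h₀·(1−n₀)/(1−n)
h = 0.103 × (1 − 0.5)/(1 − 0.2376) = 0.103 × 0.6558 = 0.0676 km

0.068 km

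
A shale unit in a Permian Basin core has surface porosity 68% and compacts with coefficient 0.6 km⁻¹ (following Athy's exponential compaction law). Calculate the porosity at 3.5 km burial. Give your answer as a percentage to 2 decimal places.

phi = phi₀·exp(−β·d) = 0.68 × exp(−0.6 × 3.5) = 0.68 × exp(−2.1)
  = 0.68 × 0.1225 = 0.0833

8.33%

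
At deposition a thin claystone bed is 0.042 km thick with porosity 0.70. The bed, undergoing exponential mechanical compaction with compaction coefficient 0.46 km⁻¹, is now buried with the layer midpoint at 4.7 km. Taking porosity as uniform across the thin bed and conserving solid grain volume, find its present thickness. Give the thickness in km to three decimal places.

0.014 km

Porosity at 4.7 km: φ = 0.7·exp(−0.46×4.7) = 0.0806
Solid-volume conservation: h(1−φ) = h₀(1−φ₀) ⇒ h = h₀·(1−φ₀)/(1−φ)
h = 0.042 × (1 − 0.7)/(1 − 0.0806) = 0.042 × 0.3263 = 0.0137 km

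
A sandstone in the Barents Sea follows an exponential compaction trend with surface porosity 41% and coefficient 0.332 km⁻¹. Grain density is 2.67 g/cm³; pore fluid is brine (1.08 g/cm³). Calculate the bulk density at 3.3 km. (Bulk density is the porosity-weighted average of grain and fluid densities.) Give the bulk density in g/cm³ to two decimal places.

Porosity at depth: φ = 0.41·exp(−0.332×3.3) = 0.41×0.3343 = 0.1371
Bulk density: ρ_b = (1−φ)ρ_g + φ·ρ_f = 0.8629×2.67 + 0.1371×1.08
       = 2.304 + 0.148 = 2.452 g/cm³

2.45 g/cm³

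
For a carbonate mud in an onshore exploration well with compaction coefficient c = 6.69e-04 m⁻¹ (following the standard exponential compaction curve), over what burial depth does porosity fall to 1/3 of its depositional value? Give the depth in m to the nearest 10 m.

1640 m

Working in km (1 km = 1000 m; c in km⁻¹ = c in m⁻¹ × 1000):
phi/phi₀ = 1/3 ⇒ exp(−c·Z) = 1/3 ⇒ Z = ln(3) / c
Z = 1.0986 / 0.669 = 1.642 km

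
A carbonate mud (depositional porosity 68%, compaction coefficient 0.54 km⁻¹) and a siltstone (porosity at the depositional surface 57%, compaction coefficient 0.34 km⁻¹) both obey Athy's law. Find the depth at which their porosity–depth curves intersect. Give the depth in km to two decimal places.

Set φ₀ₐ e^(−cₐZ) = φ₀ᵦ e^(−cᵦZ) ⇒ ln(φ₀ₐ/φ₀ᵦ) = (cₐ − cᵦ)·Z
Z = ln(0.68/0.57) / (0.54 − 0.34) = 0.1765 / 0.2 = 0.882 km

0.88 km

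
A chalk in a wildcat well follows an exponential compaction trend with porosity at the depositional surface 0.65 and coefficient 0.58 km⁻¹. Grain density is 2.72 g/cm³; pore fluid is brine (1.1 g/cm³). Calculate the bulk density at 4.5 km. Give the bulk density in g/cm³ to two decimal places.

2.64 g/cm³

Porosity at depth: phi = 0.65·exp(−0.58×4.5) = 0.65×0.0735 = 0.0478
Bulk density: ρ_b = (1−phi)ρ_g + phi·ρ_f = 0.9522×2.72 + 0.0478×1.1
       = 2.590 + 0.053 = 2.643 g/cm³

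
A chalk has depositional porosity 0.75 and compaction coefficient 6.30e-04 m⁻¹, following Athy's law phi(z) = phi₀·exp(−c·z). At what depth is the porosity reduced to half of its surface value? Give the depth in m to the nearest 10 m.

1100 m

Working in km (1 km = 1000 m; c in km⁻¹ = c in m⁻¹ × 1000):
phi/phi₀ = 1/2 ⇒ exp(−c·z) = 1/2 ⇒ z = ln(2) / c
z = 0.6931 / 0.63 = 1.100 km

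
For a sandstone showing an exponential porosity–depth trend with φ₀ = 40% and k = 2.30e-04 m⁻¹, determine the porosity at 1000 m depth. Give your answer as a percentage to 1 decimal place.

Working in km (1 km = 1000 m; k in km⁻¹ = k in m⁻¹ × 1000):
φ = φ₀·exp(−k·Z) = 0.4 × exp(−0.23 × 1) = 0.4 × exp(−0.23)
  = 0.4 × 0.7945 = 0.3178

31.8%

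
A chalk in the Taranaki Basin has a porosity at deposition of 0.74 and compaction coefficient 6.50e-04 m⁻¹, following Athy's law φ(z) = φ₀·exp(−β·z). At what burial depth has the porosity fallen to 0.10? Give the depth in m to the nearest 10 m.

3080 m

Working in km (1 km = 1000 m; β in km⁻¹ = β in m⁻¹ × 1000):
Invert Athy's law: z = ln(φ₀/φ) / β
z = ln(0.74/0.1) / 0.65 = ln(7.4) / 0.65 = 2.0015 / 0.65 = 3.079 km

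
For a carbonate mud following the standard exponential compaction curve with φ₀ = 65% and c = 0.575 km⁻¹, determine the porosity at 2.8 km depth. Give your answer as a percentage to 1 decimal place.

φ = φ₀·exp(−c·d) = 0.65 × exp(−0.575 × 2.8) = 0.65 × exp(−1.61)
  = 0.65 × 0.1999 = 0.1299

13.0%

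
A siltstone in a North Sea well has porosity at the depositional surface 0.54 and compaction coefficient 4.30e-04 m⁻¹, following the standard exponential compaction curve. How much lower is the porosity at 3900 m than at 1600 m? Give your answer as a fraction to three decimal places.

Working in km (1 km = 1000 m; β in km⁻¹ = β in m⁻¹ × 1000):
φ(1.6) = 0.54·e^(−0.43×1.6) = 0.2714
φ(3.9) = 0.54·e^(−0.43×3.9) = 0.1009
Δφ = 0.2714 − 0.1009 = 0.1704

0.170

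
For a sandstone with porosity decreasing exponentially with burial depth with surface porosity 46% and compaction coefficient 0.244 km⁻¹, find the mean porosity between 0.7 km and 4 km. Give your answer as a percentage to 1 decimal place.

26.6%

⟨φ⟩ = (1/(Z₂−Z₁)) ∫ φ₀ e^(−cZ) dZ = φ₀·(e^(−c·Z₁) − e^(−c·Z₂)) / (c·(Z₂−Z₁))
e^(−0.244×0.7) = 0.8430; e^(−0.244×4) = 0.3768
⟨φ⟩ = 0.46 × (0.8430 − 0.3768) / (0.244 × 3.3) = 0.46 × 0.5790 = 0.2663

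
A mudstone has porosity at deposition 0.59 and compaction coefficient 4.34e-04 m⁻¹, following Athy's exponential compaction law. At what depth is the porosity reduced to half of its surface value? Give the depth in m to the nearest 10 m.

Working in km (1 km = 1000 m; β in km⁻¹ = β in m⁻¹ × 1000):
n/n₀ = 1/2 ⇒ exp(−β·Z) = 1/2 ⇒ Z = ln(2) / β
Z = 0.6931 / 0.434 = 1.597 km

1600 m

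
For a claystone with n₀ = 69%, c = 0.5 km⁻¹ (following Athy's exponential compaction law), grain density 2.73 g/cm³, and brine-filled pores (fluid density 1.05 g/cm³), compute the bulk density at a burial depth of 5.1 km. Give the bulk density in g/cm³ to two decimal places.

2.64 g/cm³

Porosity at depth: n = 0.69·exp(−0.5×5.1) = 0.69×0.0781 = 0.0539
Bulk density: ρ_b = (1−n)ρ_g + n·ρ_f = 0.9461×2.73 + 0.0539×1.05
       = 2.583 + 0.057 = 2.639 g/cm³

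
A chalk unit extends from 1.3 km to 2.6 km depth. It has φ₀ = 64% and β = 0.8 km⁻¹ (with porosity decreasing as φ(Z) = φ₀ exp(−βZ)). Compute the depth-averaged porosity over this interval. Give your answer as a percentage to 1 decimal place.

⟨φ⟩ = (1/(Z₂−Z₁)) ∫ φ₀ e^(−βZ) dZ = φ₀·(e^(−β·Z₁) − e^(−β·Z₂)) / (β·(Z₂−Z₁))
e^(−0.8×1.3) = 0.3535; e^(−0.8×2.6) = 0.1249
⟨φ⟩ = 0.64 × (0.3535 − 0.1249) / (0.8 × 1.3) = 0.64 × 0.2197 = 0.1406

14.1%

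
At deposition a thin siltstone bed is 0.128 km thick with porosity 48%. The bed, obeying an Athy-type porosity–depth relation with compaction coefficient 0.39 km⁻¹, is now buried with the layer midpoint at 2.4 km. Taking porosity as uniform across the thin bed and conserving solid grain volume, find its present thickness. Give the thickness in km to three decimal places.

Porosity at 2.4 km: n = 0.48·exp(−0.39×2.4) = 0.1883
Solid-volume conservation: h(1−n) = h₀(1−n₀) ⇒ h = h₀·(1−n₀)/(1−n)
h = 0.128 × (1 − 0.48)/(1 − 0.1883) = 0.128 × 0.6406 = 0.0820 km

0.082 km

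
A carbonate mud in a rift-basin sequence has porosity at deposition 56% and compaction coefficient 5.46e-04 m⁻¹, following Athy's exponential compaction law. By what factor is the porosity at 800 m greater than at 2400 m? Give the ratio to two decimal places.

Working in km (1 km = 1000 m; k in km⁻¹ = k in m⁻¹ × 1000):
φ(Z₁)/φ(Z₂) = e^(−k·Z₁)/e^(−k·Z₂) = e^{k(Z₂−Z₁)}
= exp(0.546 × 1.6) = exp(0.8736) = 2.3955

2.40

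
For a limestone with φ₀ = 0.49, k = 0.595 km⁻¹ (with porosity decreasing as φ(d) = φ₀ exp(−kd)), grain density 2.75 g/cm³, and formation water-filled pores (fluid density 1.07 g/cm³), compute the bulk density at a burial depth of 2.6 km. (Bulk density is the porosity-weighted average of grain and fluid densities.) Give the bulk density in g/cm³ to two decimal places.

Porosity at depth: φ = 0.49·exp(−0.595×2.6) = 0.49×0.2129 = 0.1043
Bulk density: ρ_b = (1−φ)ρ_g + φ·ρ_f = 0.8957×2.75 + 0.1043×1.07
       = 2.463 + 0.112 = 2.575 g/cm³

2.57 g/cm³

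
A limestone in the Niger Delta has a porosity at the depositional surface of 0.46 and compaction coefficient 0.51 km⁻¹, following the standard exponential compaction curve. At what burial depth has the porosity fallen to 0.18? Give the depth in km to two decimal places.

1.84 km

Invert Athy's law: Z = ln(n₀/n) / k
Z = ln(0.46/0.18) / 0.51 = ln(2.556) / 0.51 = 0.9383 / 0.51 = 1.840 km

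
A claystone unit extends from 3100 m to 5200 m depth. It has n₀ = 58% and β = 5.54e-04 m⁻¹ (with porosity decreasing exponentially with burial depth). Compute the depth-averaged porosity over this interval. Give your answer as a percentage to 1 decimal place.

6.2%

Working in km (1 km = 1000 m; β in km⁻¹ = β in m⁻¹ × 1000):
⟨n⟩ = (1/(d₂−d₁)) ∫ n₀ e^(−βd) dd = n₀·(e^(−β·d₁) − e^(−β·d₂)) / (β·(d₂−d₁))
e^(−0.554×3.1) = 0.1795; e^(−0.554×5.2) = 0.0561
⟨n⟩ = 0.58 × (0.1795 − 0.0561) / (0.554 × 2.1) = 0.58 × 0.1061 = 0.0615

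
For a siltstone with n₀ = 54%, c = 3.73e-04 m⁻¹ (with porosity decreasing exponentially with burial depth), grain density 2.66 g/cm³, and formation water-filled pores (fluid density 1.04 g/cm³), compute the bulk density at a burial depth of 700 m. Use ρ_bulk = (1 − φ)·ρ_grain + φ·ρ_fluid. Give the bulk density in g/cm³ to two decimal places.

1.99 g/cm³

Working in km (1 km = 1000 m; c in km⁻¹ = c in m⁻¹ × 1000):
Porosity at depth: n = 0.54·exp(−0.373×0.7) = 0.54×0.7702 = 0.4159
Bulk density: ρ_b = (1−n)ρ_g + n·ρ_f = 0.5841×2.66 + 0.4159×1.04
       = 1.554 + 0.433 = 1.986 g/cm³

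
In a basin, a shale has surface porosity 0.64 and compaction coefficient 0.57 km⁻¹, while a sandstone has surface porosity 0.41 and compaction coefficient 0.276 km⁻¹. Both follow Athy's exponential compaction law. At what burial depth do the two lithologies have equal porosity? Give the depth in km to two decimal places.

Set phi₀ₐ e^(−βₐz) = phi₀ᵦ e^(−βᵦz) ⇒ ln(phi₀ₐ/phi₀ᵦ) = (βₐ − βᵦ)·z
z = ln(0.64/0.41) / (0.57 − 0.276) = 0.4453 / 0.294 = 1.515 km

1.51 km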